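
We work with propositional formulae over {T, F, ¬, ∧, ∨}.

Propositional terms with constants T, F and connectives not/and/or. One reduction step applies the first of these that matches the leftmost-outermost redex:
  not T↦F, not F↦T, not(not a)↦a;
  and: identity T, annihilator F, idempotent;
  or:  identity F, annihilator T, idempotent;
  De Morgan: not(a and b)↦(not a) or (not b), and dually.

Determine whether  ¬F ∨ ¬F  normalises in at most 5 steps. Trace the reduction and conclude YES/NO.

  start: ¬F ∨ ¬F
  →1  ¬F
  →2  T

Answer: YES — reaches normal form T in 2 ≤ 5 steps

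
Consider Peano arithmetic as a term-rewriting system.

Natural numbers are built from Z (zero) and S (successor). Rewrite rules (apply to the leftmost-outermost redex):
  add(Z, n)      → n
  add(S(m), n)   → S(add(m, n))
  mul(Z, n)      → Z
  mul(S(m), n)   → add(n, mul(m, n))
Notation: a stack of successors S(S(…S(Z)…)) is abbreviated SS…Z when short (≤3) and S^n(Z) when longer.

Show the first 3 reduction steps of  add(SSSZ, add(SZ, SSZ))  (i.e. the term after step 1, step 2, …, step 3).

Answer: after 3 steps: S(S(S(add(Z, add(SZ, SSZ)))))

Reduction:
  start: add(SSSZ, add(SZ, SSZ))
  step 1: S(add(SSZ, add(SZ, SSZ)))
  step 2: S(S(add(SZ, add(SZ, SSZ))))
  step 3: S(S(S(add(Z, add(SZ, SSZ)))))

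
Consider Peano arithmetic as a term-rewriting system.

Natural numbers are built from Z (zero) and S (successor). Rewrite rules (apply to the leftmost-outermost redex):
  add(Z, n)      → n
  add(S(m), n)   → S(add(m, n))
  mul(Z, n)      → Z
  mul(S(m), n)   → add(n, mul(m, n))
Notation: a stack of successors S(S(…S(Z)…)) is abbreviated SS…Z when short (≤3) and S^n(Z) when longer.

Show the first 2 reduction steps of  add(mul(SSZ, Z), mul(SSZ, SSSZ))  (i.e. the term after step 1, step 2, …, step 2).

  start: add(mul(SSZ, Z), mul(SSZ, SSSZ))
  [1] add(add(Z, mul(SZ, Z)), mul(SSZ, SSSZ))
  [2] add(mul(SZ, Z), mul(SSZ, SSSZ))

Answer: after 2 steps: add(mul(SZ, Z), mul(SSZ, SSSZ))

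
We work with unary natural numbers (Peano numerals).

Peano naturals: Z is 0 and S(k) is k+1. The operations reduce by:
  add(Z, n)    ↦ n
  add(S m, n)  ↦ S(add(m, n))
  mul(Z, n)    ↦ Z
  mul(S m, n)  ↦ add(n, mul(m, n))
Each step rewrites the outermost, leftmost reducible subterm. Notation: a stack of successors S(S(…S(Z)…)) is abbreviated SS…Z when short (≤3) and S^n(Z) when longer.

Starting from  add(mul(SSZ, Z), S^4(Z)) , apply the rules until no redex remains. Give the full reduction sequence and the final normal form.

  start: add(mul(SSZ, Z), S^4(Z))
  →1  add(add(Z, mul(SZ, Z)), S^4(Z))
  →2  add(mul(SZ, Z), S^4(Z))
  →3  add(add(Z, mul(Z, Z)), S^4(Z))
  →4  add(mul(Z, Z), S^4(Z))
  →5  add(Z, S^4(Z))
  →6  S^4(Z)

Answer: normal form = S^4(Z)  (in 6 steps)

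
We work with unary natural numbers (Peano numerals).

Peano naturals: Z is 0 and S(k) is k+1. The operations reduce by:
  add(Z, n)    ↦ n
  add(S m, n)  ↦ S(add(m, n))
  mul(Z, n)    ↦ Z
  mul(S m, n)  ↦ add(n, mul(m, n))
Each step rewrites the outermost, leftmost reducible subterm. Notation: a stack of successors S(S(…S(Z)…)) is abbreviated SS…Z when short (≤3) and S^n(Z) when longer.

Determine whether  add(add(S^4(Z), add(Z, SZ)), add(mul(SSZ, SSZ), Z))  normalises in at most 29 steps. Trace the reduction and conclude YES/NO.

Answer: YES — reaches normal form S^9(Z) in 26 ≤ 29 steps

Derivation:
  start: add(add(S^4(Z), add(Z, SZ)), add(mul(SSZ, SSZ), Z))
  step 1: add(S(add(SSSZ, add(Z, SZ))), add(mul(SSZ, SSZ), Z))
  step 2: S(add(add(SSSZ, add(Z, SZ)), add(mul(SSZ, SSZ), Z)))
  step 3: S(add(S(add(SSZ, add(Z, SZ))), add(mul(SSZ, SSZ), Z)))
  step 4: S(S(add(add(SSZ, add(Z, SZ)), add(mul(SSZ, SSZ), Z))))
  step 5: S(S(add(S(add(SZ, add(Z, SZ))), add(mul(SSZ, SSZ), Z))))
  step 6: S(S(S(add(add(SZ, add(Z, SZ)), add(mul(SSZ, SSZ), Z)))))
  step 7: S(S(S(add(S(add(Z, add(Z, SZ))), add(mul(SSZ, SSZ), Z)))))
  step 8: S(S(S(S(add(add(Z, add(Z, SZ)), add(mul(SSZ, SSZ), Z))))))
  step 9: S(S(S(S(add(add(Z, SZ), add(mul(SSZ, SSZ), Z))))))
  step 10: S(S(S(S(add(SZ, add(mul(SSZ, SSZ), Z))))))
  step 11: S(S(S(S(S(add(Z, add(mul(SSZ, SSZ), Z)))))))
  step 12: S(S(S(S(S(add(mul(SSZ, SSZ), Z))))))
  step 13: S(S(S(S(S(add(add(SSZ, mul(SZ, SSZ)), Z))))))
  step 14: S(S(S(S(S(add(S(add(SZ, mul(SZ, SSZ))), Z))))))
  step 15: S(S(S(S(S(S(add(add(SZ, mul(SZ, SSZ)), Z)))))))
  step 16: S(S(S(S(S(S(add(S(add(Z, mul(SZ, SSZ))), Z)))))))
  step 17: S(S(S(S(S(S(S(add(add(Z, mul(SZ, SSZ)), Z))))))))
  step 18: S(S(S(S(S(S(S(add(mul(SZ, SSZ), Z))))))))
  step 19: S(S(S(S(S(S(S(add(add(SSZ, mul(Z, SSZ)), Z))))))))
  step 20: S(S(S(S(S(S(S(add(S(add(SZ, mul(Z, SSZ))), Z))))))))
  step 21: S(S(S(S(S(S(S(S(add(add(SZ, mul(Z, SSZ)), Z)))))))))
  step 22: S(S(S(S(S(S(S(S(add(S(add(Z, mul(Z, SSZ))), Z)))))))))
  step 23: S(S(S(S(S(S(S(S(S(add(add(Z, mul(Z, SSZ)), Z))))))))))
  step 24: S(S(S(S(S(S(S(S(S(add(mul(Z, SSZ), Z))))))))))
  step 25: S(S(S(S(S(S(S(S(S(add(Z, Z))))))))))
  step 26: S^9(Z)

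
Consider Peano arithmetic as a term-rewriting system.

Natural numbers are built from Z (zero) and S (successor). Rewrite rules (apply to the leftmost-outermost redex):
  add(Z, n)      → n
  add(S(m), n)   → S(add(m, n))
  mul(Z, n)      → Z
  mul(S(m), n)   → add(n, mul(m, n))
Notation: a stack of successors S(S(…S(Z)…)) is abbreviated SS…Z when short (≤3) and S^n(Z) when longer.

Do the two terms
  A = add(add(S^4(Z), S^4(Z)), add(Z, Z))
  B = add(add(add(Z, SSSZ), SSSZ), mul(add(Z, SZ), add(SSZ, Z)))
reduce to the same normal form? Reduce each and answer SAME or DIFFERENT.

Answer: SAME — A ⇓ S^8(Z), B ⇓ S^8(Z)

Derivation:
Term A:
  start: add(add(S^4(Z), S^4(Z)), add(Z, Z))
  →1  add(S(add(SSSZ, S^4(Z))), add(Z, Z))
  →2  S(add(add(SSSZ, S^4(Z)), add(Z, Z)))
  →3  S(add(S(add(SSZ, S^4(Z))), add(Z, Z)))
  →4  S(S(add(add(SSZ, S^4(Z)), add(Z, Z))))
  →5  S(S(add(S(add(SZ, S^4(Z))), add(Z, Z))))
  →6  S(S(S(add(add(SZ, S^4(Z)), add(Z, Z)))))
  →7  S(S(S(add(S(add(Z, S^4(Z))), add(Z, Z)))))
  →8  S(S(S(S(add(add(Z, S^4(Z)), add(Z, Z))))))
  →9  S(S(S(S(add(S^4(Z), add(Z, Z))))))
  →10  S(S(S(S(S(add(SSSZ, add(Z, Z)))))))
  →11  S(S(S(S(S(S(add(SSZ, add(Z, Z))))))))
  →12  S(S(S(S(S(S(S(add(SZ, add(Z, Z)))))))))
  →13  S(S(S(S(S(S(S(S(add(Z, add(Z, Z))))))))))
  →14  S(S(S(S(S(S(S(S(add(Z, Z)))))))))
  →15  S^8(Z)

Term B:
  start: add(add(add(Z, SSSZ), SSSZ), mul(add(Z, SZ), add(SSZ, Z)))
  →1  add(add(SSSZ, SSSZ), mul(add(Z, SZ), add(SSZ, Z)))
  →2  add(S(add(SSZ, SSSZ)), mul(add(Z, SZ), add(SSZ, Z)))
  →3  S(add(add(SSZ, SSSZ), mul(add(Z, SZ), add(SSZ, Z))))
  →4  S(add(S(add(SZ, SSSZ)), mul(add(Z, SZ), add(SSZ, Z))))
  →5  S(S(add(add(SZ, SSSZ), mul(add(Z, SZ), add(SSZ, Z)))))
  →6  S(S(add(S(add(Z, SSSZ)), mul(add(Z, SZ), add(SSZ, Z)))))
  →7  S(S(S(add(add(Z, SSSZ), mul(add(Z, SZ), add(SSZ, Z))))))
  →8  S(S(S(add(SSSZ, mul(add(Z, SZ), add(SSZ, Z))))))
  →9  S(S(S(S(add(SSZ, mul(add(Z, SZ), add(SSZ, Z)))))))
  →10  S(S(S(S(S(add(SZ, mul(add(Z, SZ), add(SSZ, Z))))))))
  →11  S(S(S(S(S(S(add(Z, mul(add(Z, SZ), add(SSZ, Z)))))))))
  →12  S(S(S(S(S(S(mul(add(Z, SZ), add(SSZ, Z))))))))
  →13  S(S(S(S(S(S(mul(SZ, add(SSZ, Z))))))))
  →14  S(S(S(S(S(S(add(add(SSZ, Z), mul(Z, add(SSZ, Z)))))))))
  →15  S(S(S(S(S(S(add(S(add(SZ, Z)), mul(Z, add(SSZ, Z)))))))))
  →16  S(S(S(S(S(S(S(add(add(SZ, Z), mul(Z, add(SSZ, Z))))))))))
  →17  S(S(S(S(S(S(S(add(S(add(Z, Z)), mul(Z, add(SSZ, Z))))))))))
  →18  S(S(S(S(S(S(S(S(add(add(Z, Z), mul(Z, add(SSZ, Z)))))))))))
  →19  S(S(S(S(S(S(S(S(add(Z, mul(Z, add(SSZ, Z)))))))))))
  →20  S(S(S(S(S(S(S(S(mul(Z, add(SSZ, Z))))))))))
  →21  S^8(Z)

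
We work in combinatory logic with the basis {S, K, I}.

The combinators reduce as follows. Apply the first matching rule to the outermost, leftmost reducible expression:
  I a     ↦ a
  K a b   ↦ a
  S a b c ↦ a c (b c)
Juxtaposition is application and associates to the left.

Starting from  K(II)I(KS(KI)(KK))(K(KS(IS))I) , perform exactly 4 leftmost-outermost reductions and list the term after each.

Answer: after 4 steps: S(KK)(K(KS(IS))I)

Reduction:
  start: K(II)I(KS(KI)(KK))(K(KS(IS))I)
  [1] II(KS(KI)(KK))(K(KS(IS))I)
  [2] I(KS(KI)(KK))(K(KS(IS))I)
  [3] KS(KI)(KK)(K(KS(IS))I)
  [4] S(KK)(K(KS(IS))I)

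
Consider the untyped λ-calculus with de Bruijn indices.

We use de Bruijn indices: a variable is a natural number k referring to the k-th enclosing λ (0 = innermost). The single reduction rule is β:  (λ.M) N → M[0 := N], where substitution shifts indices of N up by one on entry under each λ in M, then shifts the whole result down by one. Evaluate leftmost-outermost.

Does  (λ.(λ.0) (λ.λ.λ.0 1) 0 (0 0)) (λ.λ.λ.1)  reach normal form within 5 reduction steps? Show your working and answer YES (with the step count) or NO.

Answer: YES — reaches normal form λ.0 (λ.λ.1) in 5 ≤ 5 steps

Reduction:
  start: (λ.(λ.0) (λ.λ.λ.0 1) 0 (0 0)) (λ.λ.λ.1)
  →1  (λ.0) (λ.λ.λ.0 1) (λ.λ.λ.1) ((λ.λ.λ.1) (λ.λ.λ.1))
  →2  (λ.λ.λ.0 1) (λ.λ.λ.1) ((λ.λ.λ.1) (λ.λ.λ.1))
  →3  (λ.λ.0 1) ((λ.λ.λ.1) (λ.λ.λ.1))
  →4  λ.0 ((λ.λ.λ.1) (λ.λ.λ.1))
  →5  λ.0 (λ.λ.1)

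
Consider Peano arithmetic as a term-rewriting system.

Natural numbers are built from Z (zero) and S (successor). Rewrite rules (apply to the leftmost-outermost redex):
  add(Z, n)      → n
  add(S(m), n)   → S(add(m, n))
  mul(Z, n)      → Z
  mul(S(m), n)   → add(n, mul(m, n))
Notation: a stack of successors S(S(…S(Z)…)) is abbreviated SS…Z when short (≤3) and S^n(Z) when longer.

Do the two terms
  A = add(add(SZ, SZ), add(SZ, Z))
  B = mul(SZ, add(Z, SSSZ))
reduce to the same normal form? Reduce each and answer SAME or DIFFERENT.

Answer: SAME — A ⇓ SSSZ, B ⇓ SSSZ

Reduction:
Term A:
  start: add(add(SZ, SZ), add(SZ, Z))
  step 1: add(S(add(Z, SZ)), add(SZ, Z))
  step 2: S(add(add(Z, SZ), add(SZ, Z)))
  step 3: S(add(SZ, add(SZ, Z)))
  step 4: S(S(add(Z, add(SZ, Z))))
  step 5: S(S(add(SZ, Z)))
  step 6: S(S(S(add(Z, Z))))
  step 7: SSSZ

Term B:
  start: mul(SZ, add(Z, SSSZ))
  step 1: add(add(Z, SSSZ), mul(Z, add(Z, SSSZ)))
  step 2: add(SSSZ, mul(Z, add(Z, SSSZ)))
  step 3: S(add(SSZ, mul(Z, add(Z, SSSZ))))
  step 4: S(S(add(SZ, mul(Z, add(Z, SSSZ)))))
  step 5: S(S(S(add(Z, mul(Z, add(Z, SSSZ))))))
  step 6: S(S(S(mul(Z, add(Z, SSSZ)))))
  step 7: SSSZ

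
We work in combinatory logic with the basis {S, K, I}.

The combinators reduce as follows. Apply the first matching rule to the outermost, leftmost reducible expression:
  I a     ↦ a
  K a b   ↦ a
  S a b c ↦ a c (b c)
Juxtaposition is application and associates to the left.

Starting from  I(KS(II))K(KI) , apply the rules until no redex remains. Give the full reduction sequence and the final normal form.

Answer: normal form = SK(KI)  (in 2 steps)

Working:
  start: I(KS(II))K(KI)
  [1] KS(II)K(KI)
  [2] SK(KI)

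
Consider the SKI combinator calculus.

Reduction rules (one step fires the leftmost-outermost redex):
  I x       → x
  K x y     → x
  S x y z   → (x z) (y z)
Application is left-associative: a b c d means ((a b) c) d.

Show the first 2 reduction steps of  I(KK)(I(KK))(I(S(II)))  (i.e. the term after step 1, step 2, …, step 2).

Answer: after 2 steps: K(I(S(II)))

Derivation:
  start: I(KK)(I(KK))(I(S(II)))
  [1] KK(I(KK))(I(S(II)))
  [2] K(I(S(II)))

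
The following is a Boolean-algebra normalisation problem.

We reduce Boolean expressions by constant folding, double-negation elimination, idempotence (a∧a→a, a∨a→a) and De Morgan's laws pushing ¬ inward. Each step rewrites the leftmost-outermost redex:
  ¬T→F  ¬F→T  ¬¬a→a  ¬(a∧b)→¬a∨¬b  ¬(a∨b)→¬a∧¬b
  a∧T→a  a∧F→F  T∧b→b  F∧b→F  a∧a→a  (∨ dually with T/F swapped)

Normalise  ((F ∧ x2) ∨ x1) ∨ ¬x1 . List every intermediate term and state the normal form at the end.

  start: ((F ∧ x2) ∨ x1) ∨ ¬x1
  step 1: (F ∨ x1) ∨ ¬x1
  step 2: x1 ∨ ¬x1

Answer: normal form = x1 ∨ ¬x1  (in 2 steps)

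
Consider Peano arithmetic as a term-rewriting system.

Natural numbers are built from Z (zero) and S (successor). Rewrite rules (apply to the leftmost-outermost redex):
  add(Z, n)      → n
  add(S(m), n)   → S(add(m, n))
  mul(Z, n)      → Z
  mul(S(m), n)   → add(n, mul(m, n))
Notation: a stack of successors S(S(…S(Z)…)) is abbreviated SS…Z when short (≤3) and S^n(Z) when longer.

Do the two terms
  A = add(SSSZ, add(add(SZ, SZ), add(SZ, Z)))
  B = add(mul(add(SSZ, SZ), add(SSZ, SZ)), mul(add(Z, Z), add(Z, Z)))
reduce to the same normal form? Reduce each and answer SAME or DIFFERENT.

Term A:
  start: add(SSSZ, add(add(SZ, SZ), add(SZ, Z)))
  →1  S(add(SSZ, add(add(SZ, SZ), add(SZ, Z))))
  →2  S(S(add(SZ, add(add(SZ, SZ), add(SZ, Z)))))
  →3  S(S(S(add(Z, add(add(SZ, SZ), add(SZ, Z))))))
  →4  S(S(S(add(add(SZ, SZ), add(SZ, Z)))))
  →5  S(S(S(add(S(add(Z, SZ)), add(SZ, Z)))))
  →6  S(S(S(S(add(add(Z, SZ), add(SZ, Z))))))
  →7  S(S(S(S(add(SZ, add(SZ, Z))))))
  →8  S(S(S(S(S(add(Z, add(SZ, Z)))))))
  →9  S(S(S(S(S(add(SZ, Z))))))
  →10  S(S(S(S(S(S(add(Z, Z)))))))
  →11  S^6(Z)

Term B:
  start: add(mul(add(SSZ, SZ), add(SSZ, SZ)), mul(add(Z, Z), add(Z, Z)))
  →1  add(mul(S(add(SZ, SZ)), add(SSZ, SZ)), mul(add(Z, Z), add(Z, Z)))
  →2  add(add(add(SSZ, SZ), mul(add(SZ, SZ), add(SSZ, SZ))), mul(add(Z, Z), add(Z, Z)))
  →3  add(add(S(add(SZ, SZ)), mul(add(SZ, SZ), add(SSZ, SZ))), mul(add(Z, Z), add(Z, Z)))
  →4  add(S(add(add(SZ, SZ), mul(add(SZ, SZ), add(SSZ, SZ)))), mul(add(Z, Z), add(Z, Z)))
  →5  S(add(add(add(SZ, SZ), mul(add(SZ, SZ), add(SSZ, SZ))), mul(add(Z, Z), add(Z, Z))))
  →6  S(add(add(S(add(Z, SZ)), mul(add(SZ, SZ), add(SSZ, SZ))), mul(add(Z, Z), add(Z, Z))))
  →7  S(add(S(add(add(Z, SZ), mul(add(SZ, SZ), add(SSZ, SZ)))), mul(add(Z, Z), add(Z, Z))))
  →8  S(S(add(add(add(Z, SZ), mul(add(SZ, SZ), add(SSZ, SZ))), mul(add(Z, Z), add(Z, Z)))))
  →9  S(S(add(add(SZ, mul(add(SZ, SZ), add(SSZ, SZ))), mul(add(Z, Z), add(Z, Z)))))
  →10  S(S(add(S(add(Z, mul(add(SZ, SZ), add(SSZ, SZ)))), mul(add(Z, Z), add(Z, Z)))))
  →11  S(S(S(add(add(Z, mul(add(SZ, SZ), add(SSZ, SZ))), mul(add(Z, Z), add(Z, Z))))))
  →12  S(S(S(add(mul(add(SZ, SZ), add(SSZ, SZ)), mul(add(Z, Z), add(Z, Z))))))
  →13  S(S(S(add(mul(S(add(Z, SZ)), add(SSZ, SZ)), mul(add(Z, Z), add(Z, Z))))))
  →14  S(S(S(add(add(add(SSZ, SZ), mul(add(Z, SZ), add(SSZ, SZ))), mul(add(Z, Z), add(Z, Z))))))
  →15  S(S(S(add(add(S(add(SZ, SZ)), mul(add(Z, SZ), add(SSZ, SZ))), mul(add(Z, Z), add(Z, Z))))))
  →16  S(S(S(add(S(add(add(SZ, SZ), mul(add(Z, SZ), add(SSZ, SZ)))), mul(add(Z, Z), add(Z, Z))))))
  →17  S(S(S(S(add(add(add(SZ, SZ), mul(add(Z, SZ), add(SSZ, SZ))), mul(add(Z, Z), add(Z, Z)))))))
  →18  S(S(S(S(add(add(S(add(Z, SZ)), mul(add(Z, SZ), add(SSZ, SZ))), mul(add(Z, Z), add(Z, Z)))))))
  →19  S(S(S(S(add(S(add(add(Z, SZ), mul(add(Z, SZ), add(SSZ, SZ)))), mul(add(Z, Z), add(Z, Z)))))))
  →20  S(S(S(S(S(add(add(add(Z, SZ), mul(add(Z, SZ), add(SSZ, SZ))), mul(add(Z, Z), add(Z, Z))))))))
  →21  S(S(S(S(S(add(add(SZ, mul(add(Z, SZ), add(SSZ, SZ))), mul(add(Z, Z), add(Z, Z))))))))
  →22  S(S(S(S(S(add(S(add(Z, mul(add(Z, SZ), add(SSZ, SZ)))), mul(add(Z, Z), add(Z, Z))))))))
  →23  S(S(S(S(S(S(add(add(Z, mul(add(Z, SZ), add(SSZ, SZ))), mul(add(Z, Z), add(Z, Z)))))))))
  →24  S(S(S(S(S(S(add(mul(add(Z, SZ), add(SSZ, SZ)), mul(add(Z, Z), add(Z, Z)))))))))
  →25  S(S(S(S(S(S(add(mul(SZ, add(SSZ, SZ)), mul(add(Z, Z), add(Z, Z)))))))))
  →26  S(S(S(S(S(S(add(add(add(SSZ, SZ), mul(Z, add(SSZ, SZ))), mul(add(Z, Z), add(Z, Z)))))))))
  →27  S(S(S(S(S(S(add(add(S(add(SZ, SZ)), mul(Z, add(SSZ, SZ))), mul(add(Z, Z), add(Z, Z)))))))))
  →28  S(S(S(S(S(S(add(S(add(add(SZ, SZ), mul(Z, add(SSZ, SZ)))), mul(add(Z, Z), add(Z, Z)))))))))
  →29  S(S(S(S(S(S(S(add(add(add(SZ, SZ), mul(Z, add(SSZ, SZ))), mul(add(Z, Z), add(Z, Z))))))))))
  →30  S(S(S(S(S(S(S(add(add(S(add(Z, SZ)), mul(Z, add(SSZ, SZ))), mul(add(Z, Z), add(Z, Z))))))))))
  →31  S(S(S(S(S(S(S(add(S(add(add(Z, SZ), mul(Z, add(SSZ, SZ)))), mul(add(Z, Z), add(Z, Z))))))))))
  →32  S(S(S(S(S(S(S(S(add(add(add(Z, SZ), mul(Z, add(SSZ, SZ))), mul(add(Z, Z), add(Z, Z)))))))))))
  →33  S(S(S(S(S(S(S(S(add(add(SZ, mul(Z, add(SSZ, SZ))), mul(add(Z, Z), add(Z, Z)))))))))))
  →34  S(S(S(S(S(S(S(S(add(S(add(Z, mul(Z, add(SSZ, SZ)))), mul(add(Z, Z), add(Z, Z)))))))))))
  →35  S(S(S(S(S(S(S(S(S(add(add(Z, mul(Z, add(SSZ, SZ))), mul(add(Z, Z), add(Z, Z))))))))))))
  →36  S(S(S(S(S(S(S(S(S(add(mul(Z, add(SSZ, SZ)), mul(add(Z, Z), add(Z, Z))))))))))))
  →37  S(S(S(S(S(S(S(S(S(add(Z, mul(add(Z, Z), add(Z, Z))))))))))))
  →38  S(S(S(S(S(S(S(S(S(mul(add(Z, Z), add(Z, Z)))))))))))
  →39  S(S(S(S(S(S(S(S(S(mul(Z, add(Z, Z)))))))))))
  →40  S^9(Z)

Answer: DIFFERENT — A ⇓ S^6(Z), B ⇓ S^9(Z)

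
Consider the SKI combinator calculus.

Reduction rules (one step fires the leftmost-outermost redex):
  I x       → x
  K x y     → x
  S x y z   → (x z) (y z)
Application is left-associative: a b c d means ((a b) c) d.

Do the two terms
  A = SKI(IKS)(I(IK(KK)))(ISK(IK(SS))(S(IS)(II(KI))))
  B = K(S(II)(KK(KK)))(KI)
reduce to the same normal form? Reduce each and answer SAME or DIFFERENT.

Answer: DIFFERENT — A ⇓ S(SS(KI)), B ⇓ SIK

Working:
Term A:
  start: SKI(IKS)(I(IK(KK)))(ISK(IK(SS))(S(IS)(II(KI))))
  step 1: K(IKS)(I(IKS))(I(IK(KK)))(ISK(IK(SS))(S(IS)(II(KI))))
  step 2: IKS(I(IK(KK)))(ISK(IK(SS))(S(IS)(II(KI))))
  step 3: KS(I(IK(KK)))(ISK(IK(SS))(S(IS)(II(KI))))
  step 4: S(ISK(IK(SS))(S(IS)(II(KI))))
  step 5: S(SK(IK(SS))(S(IS)(II(KI))))
  step 6: S(K(S(IS)(II(KI)))(IK(SS)(S(IS)(II(KI)))))
  step 7: S(S(IS)(II(KI)))
  step 8: S(SS(II(KI)))
  step 9: S(SS(I(KI)))
  step 10: S(SS(KI))

Term B:
  start: K(S(II)(KK(KK)))(KI)
  step 1: S(II)(KK(KK))
  step 2: SI(KK(KK))
  step 3: SIK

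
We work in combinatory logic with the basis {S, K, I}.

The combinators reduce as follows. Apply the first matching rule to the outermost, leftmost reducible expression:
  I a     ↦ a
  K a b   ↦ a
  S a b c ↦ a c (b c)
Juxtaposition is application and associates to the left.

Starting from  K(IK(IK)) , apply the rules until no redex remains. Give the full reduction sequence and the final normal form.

  start: K(IK(IK))
  [1] K(K(IK))
  [2] K(KK)

Answer: normal form = K(KK)  (in 2 steps)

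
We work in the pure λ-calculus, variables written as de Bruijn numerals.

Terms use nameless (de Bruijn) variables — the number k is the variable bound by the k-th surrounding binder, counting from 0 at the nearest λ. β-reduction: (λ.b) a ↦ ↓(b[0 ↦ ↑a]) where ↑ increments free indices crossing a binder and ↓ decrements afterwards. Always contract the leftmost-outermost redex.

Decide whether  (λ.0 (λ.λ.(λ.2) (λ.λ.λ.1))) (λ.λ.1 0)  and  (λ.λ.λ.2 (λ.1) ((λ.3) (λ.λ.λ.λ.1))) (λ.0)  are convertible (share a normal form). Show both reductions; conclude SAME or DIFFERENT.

Answer: DIFFERENT — A ⇓ λ.λ.1, B ⇓ λ.λ.0

Derivation:
Term A:
  start: (λ.0 (λ.λ.(λ.2) (λ.λ.λ.1))) (λ.λ.1 0)
  step 1: (λ.λ.1 0) (λ.λ.(λ.2) (λ.λ.λ.1))
  step 2: λ.(λ.λ.(λ.2) (λ.λ.λ.1)) 0
  step 3: λ.λ.(λ.2) (λ.λ.λ.1)
  step 4: λ.λ.1

Term B:
  start: (λ.λ.λ.2 (λ.1) ((λ.3) (λ.λ.λ.λ.1))) (λ.0)
  step 1: λ.λ.(λ.0) (λ.1) ((λ.λ.0) (λ.λ.λ.λ.1))
  step 2: λ.λ.(λ.1) ((λ.λ.0) (λ.λ.λ.λ.1))
  step 3: λ.λ.0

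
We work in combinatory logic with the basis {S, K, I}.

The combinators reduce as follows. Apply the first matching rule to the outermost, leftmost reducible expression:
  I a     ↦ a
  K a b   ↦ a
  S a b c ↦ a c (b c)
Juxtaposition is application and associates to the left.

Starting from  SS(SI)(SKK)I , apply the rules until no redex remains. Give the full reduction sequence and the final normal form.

  start: SS(SI)(SKK)I
  step 1: S(SKK)(SI(SKK))I
  step 2: SKKI(SI(SKK)I)
  step 3: KI(KI)(SI(SKK)I)
  step 4: I(SI(SKK)I)
  step 5: SI(SKK)I
  step 6: II(SKKI)
  step 7: I(SKKI)
  step 8: SKKI
  step 9: KI(KI)
  step 10: I

Answer: normal form = I  (in 10 steps)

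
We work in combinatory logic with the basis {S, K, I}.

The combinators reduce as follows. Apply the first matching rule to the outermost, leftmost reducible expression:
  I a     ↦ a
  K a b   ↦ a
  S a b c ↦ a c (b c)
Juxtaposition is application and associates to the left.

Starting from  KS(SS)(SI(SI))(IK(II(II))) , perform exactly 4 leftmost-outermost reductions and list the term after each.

  start: KS(SS)(SI(SI))(IK(II(II)))
  [1] S(SI(SI))(IK(II(II)))
  [2] S(SI(SI))(K(II(II)))
  [3] S(SI(SI))(K(I(II)))
  [4] S(SI(SI))(K(II))

Answer: after 4 steps: S(SI(SI))(K(II))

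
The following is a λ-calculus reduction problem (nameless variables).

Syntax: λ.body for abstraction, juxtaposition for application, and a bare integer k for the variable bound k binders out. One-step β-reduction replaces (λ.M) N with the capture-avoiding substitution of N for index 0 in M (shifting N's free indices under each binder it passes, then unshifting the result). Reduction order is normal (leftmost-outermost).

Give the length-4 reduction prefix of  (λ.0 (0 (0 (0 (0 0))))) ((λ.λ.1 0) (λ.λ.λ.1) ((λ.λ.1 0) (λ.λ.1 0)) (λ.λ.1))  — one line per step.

  start: (λ.0 (0 (0 (0 (0 0))))) ((λ.λ.1 0) (λ.λ.λ.1) ((λ.λ.1 0) (λ.λ.1 0)) (λ.λ.1))
  step 1: (λ.λ.1 0) (λ.λ.λ.1) ((λ.λ.1 0) (λ.λ.1 0)) (λ.λ.1) ((λ.λ.1 0) (λ.λ.λ.1) ((λ.λ.1 0) (λ.λ.1 0)) (λ.λ.1) ((λ.λ.1 0) (λ.λ.λ.1) ((λ.λ.1 0) (λ.λ.1 0)) (λ.λ.1) ((λ.λ.1 0) (λ.λ.λ.1) ((λ.λ.1 0) (λ.λ.1 0)) (λ.λ.1) ((λ.λ.1 0) (λ.λ.λ.1) ((λ.λ.1 0) (λ.λ.1 0)) (λ.λ.1) ((λ.λ.1 0) (λ.λ.λ.1) ((λ.λ.1 0) (λ.λ.1 0)) (λ.λ.1))))))
  step 2: (λ.(λ.λ.λ.1) 0) ((λ.λ.1 0) (λ.λ.1 0)) (λ.λ.1) ((λ.λ.1 0) (λ.λ.λ.1) ((λ.λ.1 0) (λ.λ.1 0)) (λ.λ.1) ((λ.λ.1 0) (λ.λ.λ.1) ((λ.λ.1 0) (λ.λ.1 0)) (λ.λ.1) ((λ.λ.1 0) (λ.λ.λ.1) ((λ.λ.1 0) (λ.λ.1 0)) (λ.λ.1) ((λ.λ.1 0) (λ.λ.λ.1) ((λ.λ.1 0) (λ.λ.1 0)) (λ.λ.1) ((λ.λ.1 0) (λ.λ.λ.1) ((λ.λ.1 0) (λ.λ.1 0)) (λ.λ.1))))))
  step 3: (λ.λ.λ.1) ((λ.λ.1 0) (λ.λ.1 0)) (λ.λ.1) ((λ.λ.1 0) (λ.λ.λ.1) ((λ.λ.1 0) (λ.λ.1 0)) (λ.λ.1) ((λ.λ.1 0) (λ.λ.λ.1) ((λ.λ.1 0) (λ.λ.1 0)) (λ.λ.1) ((λ.λ.1 0) (λ.λ.λ.1) ((λ.λ.1 0) (λ.λ.1 0)) (λ.λ.1) ((λ.λ.1 0) (λ.λ.λ.1) ((λ.λ.1 0) (λ.λ.1 0)) (λ.λ.1) ((λ.λ.1 0) (λ.λ.λ.1) ((λ.λ.1 0) (λ.λ.1 0)) (λ.λ.1))))))
  step 4: (λ.λ.1) (λ.λ.1) ((λ.λ.1 0) (λ.λ.λ.1) ((λ.λ.1 0) (λ.λ.1 0)) (λ.λ.1) ((λ.λ.1 0) (λ.λ.λ.1) ((λ.λ.1 0) (λ.λ.1 0)) (λ.λ.1) ((λ.λ.1 0) (λ.λ.λ.1) ((λ.λ.1 0) (λ.λ.1 0)) (λ.λ.1) ((λ.λ.1 0) (λ.λ.λ.1) ((λ.λ.1 0) (λ.λ.1 0)) (λ.λ.1) ((λ.λ.1 0) (λ.λ.λ.1) ((λ.λ.1 0) (λ.λ.1 0)) (λ.λ.1))))))

Answer: after 4 steps: (λ.λ.1) (λ.λ.1) ((λ.λ.1 0) (λ.λ.λ.1) ((λ.λ.1 0) (λ.λ.1 0)) (λ.λ.1) ((λ.λ.1 0) (λ.λ.λ.1) ((λ.λ.1 0) (λ.λ.1 0)) (λ.λ.1) ((λ.λ.1 0) (λ.λ.λ.1) ((λ.λ.1 0) (λ.λ.1 0)) (λ.λ.1) ((λ.λ.1 0) (λ.λ.λ.1) ((λ.λ.1 0) (λ.λ.1 0)) (λ.λ.1) ((λ.λ.1 0) (λ.λ.λ.1) ((λ.λ.1 0) (λ.λ.1 0)) (λ.λ.1))))))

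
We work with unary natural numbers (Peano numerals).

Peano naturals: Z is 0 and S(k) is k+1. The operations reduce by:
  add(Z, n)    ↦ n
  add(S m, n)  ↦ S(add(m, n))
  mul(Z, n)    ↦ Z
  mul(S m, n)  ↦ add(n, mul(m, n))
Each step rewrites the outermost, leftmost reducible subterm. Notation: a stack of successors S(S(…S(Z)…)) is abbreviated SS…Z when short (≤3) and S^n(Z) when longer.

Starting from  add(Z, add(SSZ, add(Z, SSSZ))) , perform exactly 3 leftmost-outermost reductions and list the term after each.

Answer: after 3 steps: S(S(add(Z, add(Z, SSSZ))))

Working:
  start: add(Z, add(SSZ, add(Z, SSSZ)))
  [1] add(SSZ, add(Z, SSSZ))
  [2] S(add(SZ, add(Z, SSSZ)))
  [3] S(S(add(Z, add(Z, SSSZ))))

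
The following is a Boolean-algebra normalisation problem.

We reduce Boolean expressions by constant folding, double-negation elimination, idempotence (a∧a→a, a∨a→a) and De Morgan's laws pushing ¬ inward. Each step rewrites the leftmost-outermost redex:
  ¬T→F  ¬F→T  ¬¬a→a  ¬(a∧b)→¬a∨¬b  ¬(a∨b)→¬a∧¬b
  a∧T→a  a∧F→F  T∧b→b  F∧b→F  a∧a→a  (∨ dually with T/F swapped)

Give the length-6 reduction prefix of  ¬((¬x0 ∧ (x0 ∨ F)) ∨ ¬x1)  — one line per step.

Answer: after 6 steps: (x0 ∨ ¬x0) ∧ ¬¬x1

Reduction:
  start: ¬((¬x0 ∧ (x0 ∨ F)) ∨ ¬x1)
  step 1: ¬(¬x0 ∧ (x0 ∨ F)) ∧ ¬¬x1
  step 2: (¬¬x0 ∨ ¬(x0 ∨ F)) ∧ ¬¬x1
  step 3: (x0 ∨ ¬(x0 ∨ F)) ∧ ¬¬x1
  step 4: (x0 ∨ (¬x0 ∧ ¬F)) ∧ ¬¬x1
  step 5: (x0 ∨ (¬x0 ∧ T)) ∧ ¬¬x1
  step 6: (x0 ∨ ¬x0) ∧ ¬¬x1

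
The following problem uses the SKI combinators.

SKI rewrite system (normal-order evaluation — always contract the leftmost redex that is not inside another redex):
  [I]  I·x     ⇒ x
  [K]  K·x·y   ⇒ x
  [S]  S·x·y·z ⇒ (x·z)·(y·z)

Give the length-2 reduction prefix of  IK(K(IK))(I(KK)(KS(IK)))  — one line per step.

Answer: after 2 steps: K(IK)

Derivation:
  start: IK(K(IK))(I(KK)(KS(IK)))
  →1  K(K(IK))(I(KK)(KS(IK)))
  →2  K(IK)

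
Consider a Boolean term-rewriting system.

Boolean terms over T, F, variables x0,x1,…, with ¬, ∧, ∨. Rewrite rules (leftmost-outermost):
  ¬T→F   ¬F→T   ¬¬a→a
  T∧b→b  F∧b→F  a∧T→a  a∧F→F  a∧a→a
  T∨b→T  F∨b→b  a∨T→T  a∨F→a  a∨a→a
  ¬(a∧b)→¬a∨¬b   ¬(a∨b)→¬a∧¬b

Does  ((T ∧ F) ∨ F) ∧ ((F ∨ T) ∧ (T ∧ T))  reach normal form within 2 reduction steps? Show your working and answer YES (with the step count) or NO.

  start: ((T ∧ F) ∨ F) ∧ ((F ∨ T) ∧ (T ∧ T))
  step 1: (T ∧ F) ∧ ((F ∨ T) ∧ (T ∧ T))
  step 2: F ∧ ((F ∨ T) ∧ (T ∧ T))

Answer: NO — after 2 steps the term is F ∧ ((F ∨ T) ∧ (T ∧ T)), not yet normal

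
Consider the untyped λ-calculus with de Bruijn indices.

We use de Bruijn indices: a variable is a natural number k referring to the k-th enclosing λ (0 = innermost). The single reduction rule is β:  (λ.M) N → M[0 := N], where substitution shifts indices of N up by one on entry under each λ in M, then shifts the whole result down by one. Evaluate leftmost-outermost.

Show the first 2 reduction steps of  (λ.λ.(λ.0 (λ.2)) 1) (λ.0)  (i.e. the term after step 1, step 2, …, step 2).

Answer: after 2 steps: λ.(λ.0) (λ.1)

Reduction:
  start: (λ.λ.(λ.0 (λ.2)) 1) (λ.0)
  [1] λ.(λ.0 (λ.2)) (λ.0)
  [2] λ.(λ.0) (λ.1)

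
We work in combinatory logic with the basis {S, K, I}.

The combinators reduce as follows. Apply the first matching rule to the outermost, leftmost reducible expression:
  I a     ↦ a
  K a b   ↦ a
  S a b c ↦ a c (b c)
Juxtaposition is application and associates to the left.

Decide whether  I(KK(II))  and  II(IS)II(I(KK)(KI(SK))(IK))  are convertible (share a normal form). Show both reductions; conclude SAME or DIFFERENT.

Answer: SAME — A ⇓ K, B ⇓ K

Derivation:
Term A:
  start: I(KK(II))
  →1  KK(II)
  →2  K

Term B:
  start: II(IS)II(I(KK)(KI(SK))(IK))
  →1  I(IS)II(I(KK)(KI(SK))(IK))
  →2  ISII(I(KK)(KI(SK))(IK))
  →3  SII(I(KK)(KI(SK))(IK))
  →4  I(I(KK)(KI(SK))(IK))(I(I(KK)(KI(SK))(IK)))
  →5  I(KK)(KI(SK))(IK)(I(I(KK)(KI(SK))(IK)))
  →6  KK(KI(SK))(IK)(I(I(KK)(KI(SK))(IK)))
  →7  K(IK)(I(I(KK)(KI(SK))(IK)))
  →8  IK
  →9  K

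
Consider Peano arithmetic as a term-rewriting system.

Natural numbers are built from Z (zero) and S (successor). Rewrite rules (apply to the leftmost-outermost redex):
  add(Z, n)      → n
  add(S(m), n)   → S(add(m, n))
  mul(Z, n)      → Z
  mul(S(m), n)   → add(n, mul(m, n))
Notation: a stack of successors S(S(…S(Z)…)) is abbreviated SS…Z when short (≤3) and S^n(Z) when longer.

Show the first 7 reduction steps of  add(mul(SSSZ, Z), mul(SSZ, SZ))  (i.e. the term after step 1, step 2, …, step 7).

Answer: after 7 steps: add(Z, mul(SSZ, SZ))

Reduction:
  start: add(mul(SSSZ, Z), mul(SSZ, SZ))
  step 1: add(add(Z, mul(SSZ, Z)), mul(SSZ, SZ))
  step 2: add(mul(SSZ, Z), mul(SSZ, SZ))
  step 3: add(add(Z, mul(SZ, Z)), mul(SSZ, SZ))
  step 4: add(mul(SZ, Z), mul(SSZ, SZ))
  step 5: add(add(Z, mul(Z, Z)), mul(SSZ, SZ))
  step 6: add(mul(Z, Z), mul(SSZ, SZ))
  step 7: add(Z, mul(SSZ, SZ))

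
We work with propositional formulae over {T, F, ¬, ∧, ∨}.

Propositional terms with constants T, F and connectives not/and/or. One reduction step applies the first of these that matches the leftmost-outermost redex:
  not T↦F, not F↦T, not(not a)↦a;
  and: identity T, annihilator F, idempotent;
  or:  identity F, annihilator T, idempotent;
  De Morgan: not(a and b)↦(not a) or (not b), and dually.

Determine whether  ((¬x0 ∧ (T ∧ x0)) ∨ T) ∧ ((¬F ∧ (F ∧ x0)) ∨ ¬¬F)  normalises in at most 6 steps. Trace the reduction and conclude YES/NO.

Answer: NO — after 6 steps the term is ¬¬F, not yet normal

Working:
  start: ((¬x0 ∧ (T ∧ x0)) ∨ T) ∧ ((¬F ∧ (F ∧ x0)) ∨ ¬¬F)
  [1] T ∧ ((¬F ∧ (F ∧ x0)) ∨ ¬¬F)
  [2] (¬F ∧ (F ∧ x0)) ∨ ¬¬F
  [3] (T ∧ (F ∧ x0)) ∨ ¬¬F
  [4] (F ∧ x0) ∨ ¬¬F
  [5] F ∨ ¬¬F
  [6] ¬¬F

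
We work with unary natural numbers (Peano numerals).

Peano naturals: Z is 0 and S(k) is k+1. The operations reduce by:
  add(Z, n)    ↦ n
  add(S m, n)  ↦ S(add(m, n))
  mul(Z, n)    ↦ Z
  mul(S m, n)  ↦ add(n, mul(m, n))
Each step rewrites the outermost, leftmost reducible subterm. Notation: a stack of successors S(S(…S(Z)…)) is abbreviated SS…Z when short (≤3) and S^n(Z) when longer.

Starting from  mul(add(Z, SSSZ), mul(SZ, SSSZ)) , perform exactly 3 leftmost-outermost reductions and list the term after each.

  start: mul(add(Z, SSSZ), mul(SZ, SSSZ))
  [1] mul(SSSZ, mul(SZ, SSSZ))
  [2] add(mul(SZ, SSSZ), mul(SSZ, mul(SZ, SSSZ)))
  [3] add(add(SSSZ, mul(Z, SSSZ)), mul(SSZ, mul(SZ, SSSZ)))

Answer: after 3 steps: add(add(SSSZ, mul(Z, SSSZ)), mul(SSZ, mul(SZ, SSSZ)))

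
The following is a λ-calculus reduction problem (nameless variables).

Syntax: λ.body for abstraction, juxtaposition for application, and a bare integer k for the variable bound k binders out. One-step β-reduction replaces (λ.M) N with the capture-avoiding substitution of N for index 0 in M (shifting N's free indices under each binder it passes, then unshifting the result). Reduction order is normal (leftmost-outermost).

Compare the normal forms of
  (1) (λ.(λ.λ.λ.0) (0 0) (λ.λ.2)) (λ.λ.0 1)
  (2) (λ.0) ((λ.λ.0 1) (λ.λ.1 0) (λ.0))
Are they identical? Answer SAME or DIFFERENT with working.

Term A:
  start: (λ.(λ.λ.λ.0) (0 0) (λ.λ.2)) (λ.λ.0 1)
  [1] (λ.λ.λ.0) ((λ.λ.0 1) (λ.λ.0 1)) (λ.λ.λ.λ.0 1)
  [2] (λ.λ.0) (λ.λ.λ.λ.0 1)
  [3] λ.0

Term B:
  start: (λ.0) ((λ.λ.0 1) (λ.λ.1 0) (λ.0))
  [1] (λ.λ.0 1) (λ.λ.1 0) (λ.0)
  [2] (λ.0 (λ.λ.1 0)) (λ.0)
  [3] (λ.0) (λ.λ.1 0)
  [4] λ.λ.1 0

Answer: DIFFERENT — A ⇓ λ.0, B ⇓ λ.λ.1 0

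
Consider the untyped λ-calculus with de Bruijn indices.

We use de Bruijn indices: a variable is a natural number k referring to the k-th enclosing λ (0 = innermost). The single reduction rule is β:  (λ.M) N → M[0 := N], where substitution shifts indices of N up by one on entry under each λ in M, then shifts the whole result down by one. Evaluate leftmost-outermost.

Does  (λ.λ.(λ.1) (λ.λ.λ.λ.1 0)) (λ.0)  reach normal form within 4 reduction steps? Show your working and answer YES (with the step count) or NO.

  start: (λ.λ.(λ.1) (λ.λ.λ.λ.1 0)) (λ.0)
  [1] λ.(λ.1) (λ.λ.λ.λ.1 0)
  [2] λ.0

Answer: YES — reaches normal form λ.0 in 2 ≤ 4 steps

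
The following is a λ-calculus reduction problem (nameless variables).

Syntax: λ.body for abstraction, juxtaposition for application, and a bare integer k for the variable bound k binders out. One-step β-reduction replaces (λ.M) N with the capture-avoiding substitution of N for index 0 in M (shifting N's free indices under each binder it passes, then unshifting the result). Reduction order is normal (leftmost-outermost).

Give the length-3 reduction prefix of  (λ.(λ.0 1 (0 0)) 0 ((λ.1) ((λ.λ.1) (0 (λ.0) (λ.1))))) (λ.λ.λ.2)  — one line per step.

  start: (λ.(λ.0 1 (0 0)) 0 ((λ.1) ((λ.λ.1) (0 (λ.0) (λ.1))))) (λ.λ.λ.2)
  →1  (λ.0 (λ.λ.λ.2) (0 0)) (λ.λ.λ.2) ((λ.λ.λ.λ.2) ((λ.λ.1) ((λ.λ.λ.2) (λ.0) (λ.λ.λ.λ.2))))
  →2  (λ.λ.λ.2) (λ.λ.λ.2) ((λ.λ.λ.2) (λ.λ.λ.2)) ((λ.λ.λ.λ.2) ((λ.λ.1) ((λ.λ.λ.2) (λ.0) (λ.λ.λ.λ.2))))
  →3  (λ.λ.λ.λ.λ.2) ((λ.λ.λ.2) (λ.λ.λ.2)) ((λ.λ.λ.λ.2) ((λ.λ.1) ((λ.λ.λ.2) (λ.0) (λ.λ.λ.λ.2))))

Answer: after 3 steps: (λ.λ.λ.λ.λ.2) ((λ.λ.λ.2) (λ.λ.λ.2)) ((λ.λ.λ.λ.2) ((λ.λ.1) ((λ.λ.λ.2) (λ.0) (λ.λ.λ.λ.2))))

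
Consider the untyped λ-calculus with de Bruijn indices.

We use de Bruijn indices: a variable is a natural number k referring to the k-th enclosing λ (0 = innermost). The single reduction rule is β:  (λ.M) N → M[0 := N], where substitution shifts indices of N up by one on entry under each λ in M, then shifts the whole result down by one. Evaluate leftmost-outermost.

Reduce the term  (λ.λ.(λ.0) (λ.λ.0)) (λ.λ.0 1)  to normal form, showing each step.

  start: (λ.λ.(λ.0) (λ.λ.0)) (λ.λ.0 1)
  [1] λ.(λ.0) (λ.λ.0)
  [2] λ.λ.λ.0

Answer: normal form = λ.λ.λ.0  (in 2 steps)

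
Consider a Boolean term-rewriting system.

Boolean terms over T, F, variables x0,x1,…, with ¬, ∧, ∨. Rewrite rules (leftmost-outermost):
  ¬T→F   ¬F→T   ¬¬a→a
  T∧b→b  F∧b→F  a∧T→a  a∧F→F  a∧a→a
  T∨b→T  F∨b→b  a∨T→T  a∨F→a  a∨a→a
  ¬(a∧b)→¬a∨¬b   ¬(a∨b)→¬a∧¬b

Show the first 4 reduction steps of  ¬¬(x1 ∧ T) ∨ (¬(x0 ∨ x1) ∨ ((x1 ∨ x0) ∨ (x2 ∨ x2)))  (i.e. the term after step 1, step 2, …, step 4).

  start: ¬¬(x1 ∧ T) ∨ (¬(x0 ∨ x1) ∨ ((x1 ∨ x0) ∨ (x2 ∨ x2)))
  step 1: (x1 ∧ T) ∨ (¬(x0 ∨ x1) ∨ ((x1 ∨ x0) ∨ (x2 ∨ x2)))
  step 2: x1 ∨ (¬(x0 ∨ x1) ∨ ((x1 ∨ x0) ∨ (x2 ∨ x2)))
  step 3: x1 ∨ ((¬x0 ∧ ¬x1) ∨ ((x1 ∨ x0) ∨ (x2 ∨ x2)))
  step 4: x1 ∨ ((¬x0 ∧ ¬x1) ∨ ((x1 ∨ x0) ∨ x2))

Answer: after 4 steps: x1 ∨ ((¬x0 ∧ ¬x1) ∨ ((x1 ∨ x0) ∨ x2))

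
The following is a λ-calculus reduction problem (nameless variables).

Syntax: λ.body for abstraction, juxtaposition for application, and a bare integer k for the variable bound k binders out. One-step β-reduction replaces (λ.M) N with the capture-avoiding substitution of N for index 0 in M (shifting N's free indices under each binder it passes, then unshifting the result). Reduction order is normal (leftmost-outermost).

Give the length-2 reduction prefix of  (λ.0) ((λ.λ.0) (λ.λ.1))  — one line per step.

Answer: after 2 steps: λ.0

Reduction:
  start: (λ.0) ((λ.λ.0) (λ.λ.1))
  step 1: (λ.λ.0) (λ.λ.1)
  step 2: λ.0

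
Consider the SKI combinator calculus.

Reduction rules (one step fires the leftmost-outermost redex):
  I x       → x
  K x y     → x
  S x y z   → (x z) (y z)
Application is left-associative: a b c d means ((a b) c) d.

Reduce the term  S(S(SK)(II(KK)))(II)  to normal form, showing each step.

  start: S(S(SK)(II(KK)))(II)
  [1] S(S(SK)(I(KK)))(II)
  [2] S(S(SK)(KK))(II)
  [3] S(S(SK)(KK))I

Answer: normal form = S(S(SK)(KK))I  (in 3 steps)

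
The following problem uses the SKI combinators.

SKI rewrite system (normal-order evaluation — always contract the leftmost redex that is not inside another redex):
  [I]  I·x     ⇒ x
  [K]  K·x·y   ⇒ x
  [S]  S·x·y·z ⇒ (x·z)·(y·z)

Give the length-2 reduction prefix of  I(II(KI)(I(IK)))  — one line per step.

Answer: after 2 steps: I(KI)(I(IK))

Working:
  start: I(II(KI)(I(IK)))
  →1  II(KI)(I(IK))
  →2  I(KI)(I(IK))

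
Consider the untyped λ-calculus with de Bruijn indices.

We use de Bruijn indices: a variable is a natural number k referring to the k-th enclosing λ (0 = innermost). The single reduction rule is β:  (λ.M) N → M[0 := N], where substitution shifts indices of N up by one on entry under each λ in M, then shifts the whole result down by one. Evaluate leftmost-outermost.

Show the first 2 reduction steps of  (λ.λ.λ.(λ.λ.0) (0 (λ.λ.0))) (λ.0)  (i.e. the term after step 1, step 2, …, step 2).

  start: (λ.λ.λ.(λ.λ.0) (0 (λ.λ.0))) (λ.0)
  →1  λ.λ.(λ.λ.0) (0 (λ.λ.0))
  →2  λ.λ.λ.0

Answer: after 2 steps: λ.λ.λ.0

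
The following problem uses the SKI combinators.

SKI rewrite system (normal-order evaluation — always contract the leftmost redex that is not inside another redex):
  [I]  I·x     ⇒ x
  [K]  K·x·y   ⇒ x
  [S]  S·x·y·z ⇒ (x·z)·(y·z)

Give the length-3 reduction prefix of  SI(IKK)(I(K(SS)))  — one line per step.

  start: SI(IKK)(I(K(SS)))
  →1  I(I(K(SS)))(IKK(I(K(SS))))
  →2  I(K(SS))(IKK(I(K(SS))))
  →3  K(SS)(IKK(I(K(SS))))

Answer: after 3 steps: K(SS)(IKK(I(K(SS))))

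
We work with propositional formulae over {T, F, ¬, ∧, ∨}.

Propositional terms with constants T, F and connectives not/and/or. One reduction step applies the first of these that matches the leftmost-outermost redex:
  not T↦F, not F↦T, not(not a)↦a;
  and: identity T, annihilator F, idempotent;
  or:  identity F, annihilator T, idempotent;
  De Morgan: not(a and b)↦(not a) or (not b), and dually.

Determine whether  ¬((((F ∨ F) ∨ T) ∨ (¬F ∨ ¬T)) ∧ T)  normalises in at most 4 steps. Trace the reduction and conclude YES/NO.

  start: ¬((((F ∨ F) ∨ T) ∨ (¬F ∨ ¬T)) ∧ T)
  →1  ¬(((F ∨ F) ∨ T) ∨ (¬F ∨ ¬T)) ∨ ¬T
  →2  (¬((F ∨ F) ∨ T) ∧ ¬(¬F ∨ ¬T)) ∨ ¬T
  →3  ((¬(F ∨ F) ∧ ¬T) ∧ ¬(¬F ∨ ¬T)) ∨ ¬T
  →4  (((¬F ∧ ¬F) ∧ ¬T) ∧ ¬(¬F ∨ ¬T)) ∨ ¬T

Answer: NO — after 4 steps the term is (((¬F ∧ ¬F) ∧ ¬T) ∧ ¬(¬F ∨ ¬T)) ∨ ¬T, not yet normal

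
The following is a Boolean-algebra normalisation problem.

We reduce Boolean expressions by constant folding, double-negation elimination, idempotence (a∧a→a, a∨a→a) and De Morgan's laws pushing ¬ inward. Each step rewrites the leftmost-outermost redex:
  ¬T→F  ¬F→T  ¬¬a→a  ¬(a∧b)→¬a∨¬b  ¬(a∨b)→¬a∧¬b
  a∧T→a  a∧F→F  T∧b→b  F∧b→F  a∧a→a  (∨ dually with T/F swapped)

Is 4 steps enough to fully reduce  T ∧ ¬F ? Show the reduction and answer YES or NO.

Answer: YES — reaches normal form T in 2 ≤ 4 steps

Reduction:
  start: T ∧ ¬F
  →1  ¬F
  →2  T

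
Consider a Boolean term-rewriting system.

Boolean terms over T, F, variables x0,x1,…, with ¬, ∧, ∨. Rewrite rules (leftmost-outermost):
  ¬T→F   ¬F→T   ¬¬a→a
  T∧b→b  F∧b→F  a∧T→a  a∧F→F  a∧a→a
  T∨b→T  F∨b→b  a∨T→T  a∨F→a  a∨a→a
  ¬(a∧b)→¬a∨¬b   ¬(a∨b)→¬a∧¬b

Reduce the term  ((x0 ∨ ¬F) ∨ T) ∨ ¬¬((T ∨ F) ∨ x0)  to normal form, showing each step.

  start: ((x0 ∨ ¬F) ∨ T) ∨ ¬¬((T ∨ F) ∨ x0)
  [1] T ∨ ¬¬((T ∨ F) ∨ x0)
  [2] T

Answer: normal form = T  (in 2 steps)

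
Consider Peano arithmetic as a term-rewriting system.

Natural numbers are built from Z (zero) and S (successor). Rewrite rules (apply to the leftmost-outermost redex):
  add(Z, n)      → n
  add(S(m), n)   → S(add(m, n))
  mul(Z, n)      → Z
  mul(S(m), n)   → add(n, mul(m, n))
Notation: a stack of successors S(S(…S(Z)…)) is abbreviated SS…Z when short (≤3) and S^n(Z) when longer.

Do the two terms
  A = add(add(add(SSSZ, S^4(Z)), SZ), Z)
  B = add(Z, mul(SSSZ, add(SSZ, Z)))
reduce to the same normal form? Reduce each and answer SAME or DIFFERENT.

Answer: DIFFERENT — A ⇓ S^8(Z), B ⇓ S^6(Z)

Derivation:
Term A:
  start: add(add(add(SSSZ, S^4(Z)), SZ), Z)
  [1] add(add(S(add(SSZ, S^4(Z))), SZ), Z)
  [2] add(S(add(add(SSZ, S^4(Z)), SZ)), Z)
  [3] S(add(add(add(SSZ, S^4(Z)), SZ), Z))
  [4] S(add(add(S(add(SZ, S^4(Z))), SZ), Z))
  [5] S(add(S(add(add(SZ, S^4(Z)), SZ)), Z))
  [6] S(S(add(add(add(SZ, S^4(Z)), SZ), Z)))
  [7] S(S(add(add(S(add(Z, S^4(Z))), SZ), Z)))
  [8] S(S(add(S(add(add(Z, S^4(Z)), SZ)), Z)))
  [9] S(S(S(add(add(add(Z, S^4(Z)), SZ), Z))))
  [10] S(S(S(add(add(S^4(Z), SZ), Z))))
  [11] S(S(S(add(S(add(SSSZ, SZ)), Z))))
  [12] S(S(S(S(add(add(SSSZ, SZ), Z)))))
  [13] S(S(S(S(add(S(add(SSZ, SZ)), Z)))))
  [14] S(S(S(S(S(add(add(SSZ, SZ), Z))))))
  [15] S(S(S(S(S(add(S(add(SZ, SZ)), Z))))))
  [16] S(S(S(S(S(S(add(add(SZ, SZ), Z)))))))
  [17] S(S(S(S(S(S(add(S(add(Z, SZ)), Z)))))))
  [18] S(S(S(S(S(S(S(add(add(Z, SZ), Z))))))))
  [19] S(S(S(S(S(S(S(add(SZ, Z))))))))
  [20] S(S(S(S(S(S(S(S(add(Z, Z)))))))))
  [21] S^8(Z)

Term B:
  start: add(Z, mul(SSSZ, add(SSZ, Z)))
  [1] mul(SSSZ, add(SSZ, Z))
  [2] add(add(SSZ, Z), mul(SSZ, add(SSZ, Z)))
  [3] add(S(add(SZ, Z)), mul(SSZ, add(SSZ, Z)))
  [4] S(add(add(SZ, Z), mul(SSZ, add(SSZ, Z))))
  [5] S(add(S(add(Z, Z)), mul(SSZ, add(SSZ, Z))))
  [6] S(S(add(add(Z, Z), mul(SSZ, add(SSZ, Z)))))
  [7] S(S(add(Z, mul(SSZ, add(SSZ, Z)))))
  [8] S(S(mul(SSZ, add(SSZ, Z))))
  [9] S(S(add(add(SSZ, Z), mul(SZ, add(SSZ, Z)))))
  [10] S(S(add(S(add(SZ, Z)), mul(SZ, add(SSZ, Z)))))
  [11] S(S(S(add(add(SZ, Z), mul(SZ, add(SSZ, Z))))))
  [12] S(S(S(add(S(add(Z, Z)), mul(SZ, add(SSZ, Z))))))
  [13] S(S(S(S(add(add(Z, Z), mul(SZ, add(SSZ, Z)))))))
  [14] S(S(S(S(add(Z, mul(SZ, add(SSZ, Z)))))))
  [15] S(S(S(S(mul(SZ, add(SSZ, Z))))))
  [16] S(S(S(S(add(add(SSZ, Z), mul(Z, add(SSZ, Z)))))))
  [17] S(S(S(S(add(S(add(SZ, Z)), mul(Z, add(SSZ, Z)))))))
  [18] S(S(S(S(S(add(add(SZ, Z), mul(Z, add(SSZ, Z))))))))
  [19] S(S(S(S(S(add(S(add(Z, Z)), mul(Z, add(SSZ, Z))))))))
  [20] S(S(S(S(S(S(add(add(Z, Z), mul(Z, add(SSZ, Z)))))))))
  [21] S(S(S(S(S(S(add(Z, mul(Z, add(SSZ, Z)))))))))
  [22] S(S(S(S(S(S(mul(Z, add(SSZ, Z))))))))
  [23] S^6(Z)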